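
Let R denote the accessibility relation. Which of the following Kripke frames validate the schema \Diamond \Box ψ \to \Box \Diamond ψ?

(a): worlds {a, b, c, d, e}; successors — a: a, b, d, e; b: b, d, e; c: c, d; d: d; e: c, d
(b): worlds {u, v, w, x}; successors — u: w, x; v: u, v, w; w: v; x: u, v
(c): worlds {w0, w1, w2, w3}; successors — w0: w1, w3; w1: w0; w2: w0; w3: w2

(a)

This is the axiom for convergence; its first-order frame correspondent is \forall x \forall y \forall z (Rxy \wedge Rxz \to \exists w (Ryw \wedge Rzw)).
(a): ✓.
(b): fails — Rvw and Rvu but w and u have no common successor.
(c): fails — Rw0w1 and Rw0w3 but w1 and w3 have no common successor.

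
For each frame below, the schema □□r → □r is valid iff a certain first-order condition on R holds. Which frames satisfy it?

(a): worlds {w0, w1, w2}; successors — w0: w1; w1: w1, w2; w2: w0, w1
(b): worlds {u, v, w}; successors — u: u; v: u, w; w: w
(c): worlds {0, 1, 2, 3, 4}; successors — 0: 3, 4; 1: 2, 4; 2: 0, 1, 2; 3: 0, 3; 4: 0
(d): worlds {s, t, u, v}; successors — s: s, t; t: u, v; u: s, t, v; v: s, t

(b)

The schema corresponds to density: ∀x ∀y (Rxy → ∃z (Rxz ∧ Rzy)).
(a): fails — Rw2w0 but no z with Rw2z and Rzw0.
(b): condition met.
(c): fails — R04 but no z with R0z and Rz4.
(d): fails — Rtu but no z with Rtz and Rzu.
Valid on: (b).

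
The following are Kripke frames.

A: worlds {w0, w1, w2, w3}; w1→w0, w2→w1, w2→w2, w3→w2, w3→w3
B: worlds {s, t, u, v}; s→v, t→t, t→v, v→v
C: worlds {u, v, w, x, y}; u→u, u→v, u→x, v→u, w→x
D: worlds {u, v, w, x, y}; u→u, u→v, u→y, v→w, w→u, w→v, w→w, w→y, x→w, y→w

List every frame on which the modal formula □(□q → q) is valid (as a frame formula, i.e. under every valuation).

Frame correspondent (Sahlqvist): ∀x ∀y (Rxy → Ryy) — i.e. shift-reflexivity.
A: fails — Rw1w0 but not Rw0w0.
B: condition met.
C: fails — Ruv but not Rvv.
D: fails — Ruv but not Rvv.

B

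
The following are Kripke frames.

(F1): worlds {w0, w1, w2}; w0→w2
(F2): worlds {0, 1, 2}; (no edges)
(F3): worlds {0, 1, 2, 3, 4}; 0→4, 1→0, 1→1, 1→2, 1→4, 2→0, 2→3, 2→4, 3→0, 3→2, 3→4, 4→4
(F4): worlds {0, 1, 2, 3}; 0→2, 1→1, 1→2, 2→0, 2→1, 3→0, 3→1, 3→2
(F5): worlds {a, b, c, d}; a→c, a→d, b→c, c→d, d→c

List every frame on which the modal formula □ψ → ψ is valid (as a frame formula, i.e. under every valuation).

none

Frame correspondent (Sahlqvist): ∀x Rxx — i.e. reflexivity.
(F1): fails — world w0 does not see itself.
(F2): fails — world 0 does not see itself.
(F3): fails — world 0 does not see itself.
(F4): fails — world 0 does not see itself.
(F5): fails — world a does not see itself.
Valid on no frame.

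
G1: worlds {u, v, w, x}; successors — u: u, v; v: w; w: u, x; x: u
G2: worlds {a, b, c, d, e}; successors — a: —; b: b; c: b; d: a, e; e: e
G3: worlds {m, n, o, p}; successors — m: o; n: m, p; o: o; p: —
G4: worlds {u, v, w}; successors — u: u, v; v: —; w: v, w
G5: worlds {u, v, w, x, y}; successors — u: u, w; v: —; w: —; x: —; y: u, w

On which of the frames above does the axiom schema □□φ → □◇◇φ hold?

Frame correspondent (Sahlqvist): ∀x ∀z (xRz → ∃w (xR²w ∧ zR²w)) — i.e. a generalized confluence (Geach) condition.
G1: satisfies the condition.
G2: fails — dRa but no w with dR²w and aR²w.
G3: fails — nRp but no w with nR²w and pR²w.
G4: fails — uRv but no t with uR²t and vR²t.
G5: fails — uRw but no t with uR²t and wR²t.

G1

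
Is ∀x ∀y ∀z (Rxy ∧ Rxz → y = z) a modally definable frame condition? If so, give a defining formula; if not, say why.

This is a Sahlqvist condition; the CD axiom ◇r → □r defines it.
Suppose ◇r→□r is valid. Take Rxy, Rxz and set V(r)={y}. Then ◇r at x, so □r at x, so r at z, i.e. z=y.

Definable; ◇r → □r defines it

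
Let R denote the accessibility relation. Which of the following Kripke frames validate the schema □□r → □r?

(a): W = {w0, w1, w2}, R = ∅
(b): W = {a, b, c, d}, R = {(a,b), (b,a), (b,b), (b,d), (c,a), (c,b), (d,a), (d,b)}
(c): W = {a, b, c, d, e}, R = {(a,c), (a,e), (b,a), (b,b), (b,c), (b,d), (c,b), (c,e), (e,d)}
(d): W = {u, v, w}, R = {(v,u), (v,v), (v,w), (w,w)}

The schema corresponds to density: ∀x ∀y (Rxy → ∃z (Rxz ∧ Rzy)).
(a): satisfies the condition.
(b): satisfies the condition.
(c): fails — Rce but no z with Rcz and Rze.
(d): satisfies the condition.
Valid on: (a), (b), (d).

(a), (b), (d)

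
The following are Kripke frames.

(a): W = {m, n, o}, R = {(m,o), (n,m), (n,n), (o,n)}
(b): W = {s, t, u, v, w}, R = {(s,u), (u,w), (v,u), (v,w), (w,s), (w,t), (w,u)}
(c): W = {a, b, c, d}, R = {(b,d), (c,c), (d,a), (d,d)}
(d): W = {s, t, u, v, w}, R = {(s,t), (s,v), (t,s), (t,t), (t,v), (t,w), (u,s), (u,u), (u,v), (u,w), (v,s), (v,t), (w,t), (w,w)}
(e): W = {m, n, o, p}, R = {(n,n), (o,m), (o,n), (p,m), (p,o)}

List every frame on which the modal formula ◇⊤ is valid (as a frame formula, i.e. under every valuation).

The schema corresponds to seriality: ∀x ∃y Rxy.
(a): holds.
(b): fails — world t has no successor.
(c): fails — world a has no successor.
(d): holds.
(e): fails — world m has no successor.

(a), (d)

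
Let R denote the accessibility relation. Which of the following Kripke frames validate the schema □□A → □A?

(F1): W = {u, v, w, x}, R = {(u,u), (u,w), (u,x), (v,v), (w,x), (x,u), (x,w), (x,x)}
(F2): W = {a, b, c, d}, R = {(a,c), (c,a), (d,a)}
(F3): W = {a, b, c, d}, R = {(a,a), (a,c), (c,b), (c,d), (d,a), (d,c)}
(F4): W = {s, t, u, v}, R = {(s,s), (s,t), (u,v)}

(F1)

This is the axiom for density; its first-order frame correspondent is ∀x ∀y (Rxy → ∃z (Rxz ∧ Rzy)).
(F1): holds.
(F2): fails — Rac but no z with Raz and Rzc.
(F3): fails — Rcd but no z with Rcz and Rzd.
(F4): fails — Ruv but no z with Ruz and Rzv.
Valid on: (F1).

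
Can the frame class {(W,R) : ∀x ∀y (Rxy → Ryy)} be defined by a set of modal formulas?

Definable; □(□q → q) defines it

This is a Sahlqvist condition; the T□ axiom □(□q → q) defines it.
Suppose □(□q→q) is valid. Take Rxy and set V(q)={w : Ryw}. Then at y, □q holds; since □(□q→q) at x, □q→q at y, so q at y, i.e. Ryy.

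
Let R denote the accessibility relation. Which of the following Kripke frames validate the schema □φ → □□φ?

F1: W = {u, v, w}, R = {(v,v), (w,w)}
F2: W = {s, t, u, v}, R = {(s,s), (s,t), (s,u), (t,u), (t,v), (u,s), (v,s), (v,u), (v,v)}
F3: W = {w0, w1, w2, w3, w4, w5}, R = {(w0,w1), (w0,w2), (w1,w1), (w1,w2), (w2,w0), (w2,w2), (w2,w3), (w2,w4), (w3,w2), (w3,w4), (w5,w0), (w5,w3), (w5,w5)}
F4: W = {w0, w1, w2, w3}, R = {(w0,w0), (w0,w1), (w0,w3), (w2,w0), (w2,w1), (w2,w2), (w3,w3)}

F1

Frame correspondent (Sahlqvist): ∀x ∀y ∀z (Rxy ∧ Ryz → Rxz) — i.e. transitivity.
F1: ✓.
F2: fails — Rtv and Rvs but not Rts.
F3: fails — Rw1w2 and Rw2w4 but not Rw1w4.
F4: fails — Rw2w0 and Rw0w3 but not Rw2w3.
Valid on: F1.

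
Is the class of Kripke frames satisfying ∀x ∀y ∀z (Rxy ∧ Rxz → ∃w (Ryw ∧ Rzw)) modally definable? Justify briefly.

Yes: it is convergence, defined by the .2 schema ◇□p → □◇p.
Suppose ◇□p→□◇p is valid. Take Rxy, Rxz and set V(p)={w : Ryw}. Then □p at y so ◇□p at x, so □◇p at x, so ◇p at z, giving w with Rzw and Ryw.

Yes — defined by ◇□p → □◇p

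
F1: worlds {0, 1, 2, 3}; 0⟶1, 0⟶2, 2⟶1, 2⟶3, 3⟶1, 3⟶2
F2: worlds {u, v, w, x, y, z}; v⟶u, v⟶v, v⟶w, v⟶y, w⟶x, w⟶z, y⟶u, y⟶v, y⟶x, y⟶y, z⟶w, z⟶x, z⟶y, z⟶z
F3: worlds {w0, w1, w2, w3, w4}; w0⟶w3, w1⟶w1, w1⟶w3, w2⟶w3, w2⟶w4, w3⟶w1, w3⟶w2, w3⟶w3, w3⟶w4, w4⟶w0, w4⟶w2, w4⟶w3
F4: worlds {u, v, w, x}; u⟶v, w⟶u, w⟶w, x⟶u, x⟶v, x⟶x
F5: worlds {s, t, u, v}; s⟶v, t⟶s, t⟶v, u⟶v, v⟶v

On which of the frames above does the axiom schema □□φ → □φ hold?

The schema corresponds to density: ∀x ∀y (Rxy → ∃z (Rxz ∧ Rzy)).
F1: fails — R32 but no z with R3z and Rz2.
F2: ✓.
F3: fails — Rw4w0 but no z with Rw4z and Rzw0.
F4: fails — Ruv but no z with Ruz and Rzv.
F5: fails — Rts but no z with Rtz and Rzs.
Valid on: F2.

F2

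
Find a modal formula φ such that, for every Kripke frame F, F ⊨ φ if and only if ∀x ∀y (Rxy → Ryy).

□(□q → q)

The condition is shift-reflexivity. The T□ schema □(□q → q) defines it.
Suppose □(□q→q) is valid. Take Rxy and set V(q)={w : Ryw}. Then at y, □q holds; since □(□q→q) at x, □q→q at y, so q at y, i.e. Ryy.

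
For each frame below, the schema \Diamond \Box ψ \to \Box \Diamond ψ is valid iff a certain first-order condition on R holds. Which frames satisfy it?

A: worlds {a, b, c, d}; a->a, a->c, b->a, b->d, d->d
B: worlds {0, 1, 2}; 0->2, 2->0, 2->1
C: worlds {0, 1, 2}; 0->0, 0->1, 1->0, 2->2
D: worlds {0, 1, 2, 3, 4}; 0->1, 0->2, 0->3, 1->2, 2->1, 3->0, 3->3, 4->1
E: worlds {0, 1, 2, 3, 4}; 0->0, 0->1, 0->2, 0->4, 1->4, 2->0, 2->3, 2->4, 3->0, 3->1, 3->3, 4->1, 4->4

C

The schema corresponds to convergence: \forall x \forall y \forall z (Rxy \wedge Rxz \to \exists w (Ryw \wedge Rzw)).
A: fails — Raa and Rac but a and c have no common successor.
B: fails — R20 and R21 but 0 and 1 have no common successor.
C: satisfies the condition.
D: fails — R02 and R01 but 2 and 1 have no common successor.
E: fails — R31 and R33 but 1 and 3 have no common successor.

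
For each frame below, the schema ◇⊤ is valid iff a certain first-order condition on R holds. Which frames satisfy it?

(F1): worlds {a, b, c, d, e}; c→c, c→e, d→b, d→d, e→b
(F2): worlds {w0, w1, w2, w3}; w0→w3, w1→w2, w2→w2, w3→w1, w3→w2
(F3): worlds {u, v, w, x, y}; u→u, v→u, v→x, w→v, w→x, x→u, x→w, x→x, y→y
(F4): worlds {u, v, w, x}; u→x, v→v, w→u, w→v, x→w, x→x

This is the axiom for seriality; its first-order frame correspondent is ∀x ∃y Rxy.
(F1): fails — world a has no successor.
(F2): satisfies the condition.
(F3): satisfies the condition.
(F4): satisfies the condition.
Valid on: (F2), (F3), (F4).

(F2), (F3), (F4)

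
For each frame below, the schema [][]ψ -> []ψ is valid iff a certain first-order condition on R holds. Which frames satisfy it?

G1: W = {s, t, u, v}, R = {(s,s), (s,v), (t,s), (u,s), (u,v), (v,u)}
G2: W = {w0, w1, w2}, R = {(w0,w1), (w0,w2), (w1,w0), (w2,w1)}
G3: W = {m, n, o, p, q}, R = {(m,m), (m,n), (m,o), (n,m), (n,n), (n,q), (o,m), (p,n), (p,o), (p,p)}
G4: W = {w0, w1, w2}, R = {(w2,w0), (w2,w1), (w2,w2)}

G3, G4

Frame correspondent (Sahlqvist): forall x forall y (Rxy -> exists z (Rxz & Rzy)) — i.e. density.
G1: fails — Rvu but no z with Rvz and Rzu.
G2: fails — Rw1w0 but no z with Rw1z and Rzw0.
G3: condition met.
G4: condition met.
Valid on: G3, G4.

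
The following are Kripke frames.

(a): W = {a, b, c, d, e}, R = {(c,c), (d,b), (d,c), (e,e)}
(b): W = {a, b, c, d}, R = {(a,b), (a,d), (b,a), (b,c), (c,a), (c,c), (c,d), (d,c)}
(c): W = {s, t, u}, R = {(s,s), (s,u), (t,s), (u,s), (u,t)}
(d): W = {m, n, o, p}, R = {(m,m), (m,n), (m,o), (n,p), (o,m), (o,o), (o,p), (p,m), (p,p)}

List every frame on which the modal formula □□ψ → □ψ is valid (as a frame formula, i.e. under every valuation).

The schema corresponds to density: ∀x ∀y (Rxy → ∃z (Rxz ∧ Rzy)).
(a): fails — Rdb but no z with Rdz and Rzb.
(b): fails — Rab but no z with Raz and Rzb.
(c): fails — Rut but no z with Ruz and Rzt.
(d): satisfies the condition.
Valid on: (d).

(d)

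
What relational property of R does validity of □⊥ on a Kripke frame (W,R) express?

emptiness of R

□⊥ is valid iff no world has any successor (otherwise □⊥ fails at any world with one).
The converse is a direct semantic check.
Frame condition: ∀x ∀y ¬Rxy.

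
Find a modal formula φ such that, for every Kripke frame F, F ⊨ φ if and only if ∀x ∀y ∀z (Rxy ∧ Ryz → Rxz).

This is transitivity; the standard corresponding axiom is 4: □p → □□p.

□p → □□p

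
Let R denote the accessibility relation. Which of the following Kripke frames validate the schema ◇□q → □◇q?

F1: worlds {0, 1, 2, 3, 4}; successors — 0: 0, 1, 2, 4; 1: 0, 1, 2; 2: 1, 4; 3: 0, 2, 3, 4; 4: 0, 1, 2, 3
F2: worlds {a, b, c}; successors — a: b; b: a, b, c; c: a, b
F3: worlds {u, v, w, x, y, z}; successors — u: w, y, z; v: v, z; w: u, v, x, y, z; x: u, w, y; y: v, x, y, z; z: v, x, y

F1, F2

Frame correspondent (Sahlqvist): ∀x ∀y ∀z (Rxy ∧ Rxz → ∃w (Ryw ∧ Rzw)) — i.e. convergence.
F1: ✓.
F2: ✓.
F3: fails — Rwx and Rwv but x and v have no common successor.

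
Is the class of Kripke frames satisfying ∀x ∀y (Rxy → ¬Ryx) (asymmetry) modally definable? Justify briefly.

Any modally definable frame class is closed under surjective bounded morphisms.
The 5-cycle (worlds 0,1,2,3,4 with 0→1→2→3→4→0) is asymmetric. Mapping every world to a single reflexive point • is a surjective bounded morphism, and the reflexive point is not asymmetric (R•• but asymmetry requires ¬R••).
Hence asymmetry is not modally definable.

No — not modally definable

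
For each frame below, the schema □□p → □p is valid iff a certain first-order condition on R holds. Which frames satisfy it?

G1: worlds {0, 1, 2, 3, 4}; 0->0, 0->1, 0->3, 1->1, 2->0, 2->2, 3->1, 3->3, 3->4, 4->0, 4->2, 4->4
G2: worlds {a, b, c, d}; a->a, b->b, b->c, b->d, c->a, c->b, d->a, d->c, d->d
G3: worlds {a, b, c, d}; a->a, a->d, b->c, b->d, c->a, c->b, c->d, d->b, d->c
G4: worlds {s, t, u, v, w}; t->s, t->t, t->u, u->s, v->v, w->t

G1, G2, G3

The schema corresponds to density: ∀x ∀y (Rxy → ∃z (Rxz ∧ Rzy)).
G1: satisfies the condition.
G2: satisfies the condition.
G3: satisfies the condition.
G4: fails — Rus but no z with Ruz and Rzs.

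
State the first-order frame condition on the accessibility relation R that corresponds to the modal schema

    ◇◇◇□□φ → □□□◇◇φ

This is a Sahlqvist (Geach-type) schema ◇^3□^2φ → □^3◇^2φ.
Minimal-valuation argument: fix x; take any y with xR^3y and any z with xR^3z. Set V(φ) to the set of worlds R-reachable from y in exactly 2 steps. Then □^2φ holds at y, so the antecedent holds at x; validity forces ◇^2φ at z, giving a w with zR^2w and yR^2w.
First-order correspondent: ∀x ∀y ∀z ((xR³y ∧ xR³z) → ∃w (yR²w ∧ zR²w)).

∀x ∀y ∀z ((xR³y ∧ xR³z) → ∃w (yR²w ∧ zR²w))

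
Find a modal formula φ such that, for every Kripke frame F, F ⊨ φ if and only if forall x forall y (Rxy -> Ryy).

□(□p → p)

A defining formula is □(□p → p) (the T□ axiom).
Suppose □(□p→p) is valid. Take Rxy and set V(p)={w : Ryw}. Then at y, □p holds; since □(□p→p) at x, □p→p at y, so p at y, i.e. Ryy.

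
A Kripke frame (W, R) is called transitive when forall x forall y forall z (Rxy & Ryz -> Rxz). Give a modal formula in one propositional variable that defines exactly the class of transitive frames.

□r → □□r

This is transitivity; the standard corresponding axiom is 4: □r → □□r.
Suppose □r→□□r is valid. Take Rxy, Ryz and set V(r)={w : Rxw}. Then □r at x, so □□r at x, so □r at y, so r at z, i.e. Rxz.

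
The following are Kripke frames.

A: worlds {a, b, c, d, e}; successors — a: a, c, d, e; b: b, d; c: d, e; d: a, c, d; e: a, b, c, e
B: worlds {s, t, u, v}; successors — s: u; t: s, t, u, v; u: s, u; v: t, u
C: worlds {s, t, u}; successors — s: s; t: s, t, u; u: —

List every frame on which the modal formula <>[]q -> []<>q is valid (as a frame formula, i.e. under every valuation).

This is the axiom for convergence; its first-order frame correspondent is forall x forall y forall z (Rxy & Rxz -> exists w (Ryw & Rzw)).
A: holds.
B: holds.
C: fails — Rtt and Rtu but t and u have no common successor.
Valid on: A, B.

A, B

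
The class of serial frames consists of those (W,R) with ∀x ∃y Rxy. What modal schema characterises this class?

The condition is seriality. The D schema □s → ◇s defines it.
Suppose □s→◇s is valid. At any x set V(s)=W. Then □s at x, so ◇s at x, so x has a successor.

□s → ◇s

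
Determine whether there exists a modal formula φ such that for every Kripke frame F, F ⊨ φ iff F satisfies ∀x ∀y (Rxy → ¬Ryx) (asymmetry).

If a class were modally definable it would be closed under surjective bounded morphisms (Goldblatt–Thomason).
The 5-cycle (worlds s,t,u,v,w with s→t→u→v→w→s) is asymmetric. Mapping every world to a single reflexive point • is a surjective bounded morphism, and the reflexive point is not asymmetric (R•• but asymmetry requires ¬R••).
So no modal formula (or set of formulas) defines exactly the asymmetric frames.

Not modally definable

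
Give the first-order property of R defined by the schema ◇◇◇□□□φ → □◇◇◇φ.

∀x ∀y ∀z ((xR³y ∧ xRz) → ∃w (yR³w ∧ zR³w))

This is a Sahlqvist (Geach-type) schema ◇^3□^3φ → □^1◇^3φ.
Minimal-valuation argument: fix x; take any y with xR^3y and any z with xR^1z. Set V(φ) to the set of worlds R-reachable from y in exactly 3 steps. Then □^3φ holds at y, so the antecedent holds at x; validity forces ◇^3φ at z, giving a w with zR^3w and yR^3w.
First-order correspondent: ∀x ∀y ∀z ((xR³y ∧ xRz) → ∃w (yR³w ∧ zR³w)).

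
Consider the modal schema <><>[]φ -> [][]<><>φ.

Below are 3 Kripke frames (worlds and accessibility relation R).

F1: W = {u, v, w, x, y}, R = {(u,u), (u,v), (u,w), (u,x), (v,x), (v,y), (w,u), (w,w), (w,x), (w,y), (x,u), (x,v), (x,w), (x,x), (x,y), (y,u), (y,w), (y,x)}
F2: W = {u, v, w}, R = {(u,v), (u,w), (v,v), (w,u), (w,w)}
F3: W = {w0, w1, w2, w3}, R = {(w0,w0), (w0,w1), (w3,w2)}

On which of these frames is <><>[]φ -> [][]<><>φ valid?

Frame correspondent (Sahlqvist): forall x forall y forall z ((x R^2 y & x R^2 z) -> exists w (yRw & z R^2 w)) — i.e. a generalized confluence (Geach) condition.
F1: holds.
F2: fails — uR²w, uR²v but no t with wRt and vR²t.
F3: fails — w0R²w0, w0R²w1 but no w with w0Rw and w1R²w.
Valid on: F1.

F1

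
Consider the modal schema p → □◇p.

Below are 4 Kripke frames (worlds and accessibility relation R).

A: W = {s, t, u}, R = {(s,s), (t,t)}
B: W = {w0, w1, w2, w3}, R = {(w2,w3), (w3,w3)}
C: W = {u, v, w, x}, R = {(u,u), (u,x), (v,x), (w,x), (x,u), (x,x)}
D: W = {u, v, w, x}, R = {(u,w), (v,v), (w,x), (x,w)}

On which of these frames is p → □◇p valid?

A

The schema corresponds to symmetry: ∀x ∀y (Rxy → Ryx).
A: satisfies the condition.
B: fails — Rw2w3 but not Rw3w2.
C: fails — Rwx but not Rxw.
D: fails — Ruw but not Rwu.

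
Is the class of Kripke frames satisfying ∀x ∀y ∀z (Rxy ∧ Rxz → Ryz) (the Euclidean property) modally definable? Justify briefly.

The condition is the Euclidean property. A defining modal formula is ◇q → □◇q.

Yes — defined by ◇q → □◇q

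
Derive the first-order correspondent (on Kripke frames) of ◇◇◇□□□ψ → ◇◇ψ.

∀x ∀y (xR³y → ∃w (yR³w ∧ xR²w))

This is a Sahlqvist (Geach-type) schema ◇^3□^3ψ → □^0◇^2ψ.
First-order correspondent: ∀x ∀y (xR³y → ∃w (yR³w ∧ xR²w)).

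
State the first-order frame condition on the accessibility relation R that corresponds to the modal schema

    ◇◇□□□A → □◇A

This is a Sahlqvist (Geach-type) schema ◇^2□^3A → □^1◇^1A.
First-order correspondent: ∀x ∀y ∀z ((xR²y ∧ xRz) → ∃w (yR³w ∧ zRw)).

∀x ∀y ∀z ((xR²y ∧ xRz) → ∃w (yR³w ∧ zRw))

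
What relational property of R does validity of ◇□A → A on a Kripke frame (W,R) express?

This is a form of the B axiom.
It corresponds to symmetry: ∀x ∀y (Rxy → Ryx).

symmetry: ∀x ∀y (Rxy → Ryx)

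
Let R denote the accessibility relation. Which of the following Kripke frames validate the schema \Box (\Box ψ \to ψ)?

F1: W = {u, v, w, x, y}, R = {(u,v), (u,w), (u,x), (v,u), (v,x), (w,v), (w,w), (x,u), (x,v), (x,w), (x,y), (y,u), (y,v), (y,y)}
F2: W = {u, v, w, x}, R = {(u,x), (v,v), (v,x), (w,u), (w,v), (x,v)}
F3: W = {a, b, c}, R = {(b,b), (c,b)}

F3

This is the axiom for shift-reflexivity; its first-order frame correspondent is \forall x \forall y (Rxy \to Ryy).
F1: fails — Ruv but not Rvv.
F2: fails — Rwu but not Ruu.
F3: holds.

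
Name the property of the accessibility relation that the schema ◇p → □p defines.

partial functionality

Suppose ◇p→□p is valid. Take Rxy, Rxz and set V(p)={y}. Then ◇p at x, so □p at x, so p at z, i.e. z=y.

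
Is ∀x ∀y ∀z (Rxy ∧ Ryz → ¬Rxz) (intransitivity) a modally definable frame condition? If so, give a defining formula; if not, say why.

Modal frame validity is preserved under surjective bounded morphisms.
The 3-cycle (worlds 0,1,2 with 0→1→2→0) is intransitive. Mapping every world to a single reflexive point • is a surjective bounded morphism; the reflexive point is not intransitive (R••∧R•• but R••).
Hence intransitivity is not modally definable.

Not definable by any modal formula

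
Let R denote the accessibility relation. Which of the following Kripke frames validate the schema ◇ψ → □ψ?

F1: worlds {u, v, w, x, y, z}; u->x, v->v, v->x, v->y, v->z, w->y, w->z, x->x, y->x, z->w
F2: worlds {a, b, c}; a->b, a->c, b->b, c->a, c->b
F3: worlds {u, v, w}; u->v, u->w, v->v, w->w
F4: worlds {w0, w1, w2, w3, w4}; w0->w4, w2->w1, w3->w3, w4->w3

F4

This is the axiom for partial functionality; its first-order frame correspondent is ∀x ∀y ∀z (Rxy ∧ Rxz → y = z).
F1: fails — v sees both v and x.
F2: fails — a sees both b and c.
F3: fails — u sees both v and w.
F4: holds.
Valid on: F4.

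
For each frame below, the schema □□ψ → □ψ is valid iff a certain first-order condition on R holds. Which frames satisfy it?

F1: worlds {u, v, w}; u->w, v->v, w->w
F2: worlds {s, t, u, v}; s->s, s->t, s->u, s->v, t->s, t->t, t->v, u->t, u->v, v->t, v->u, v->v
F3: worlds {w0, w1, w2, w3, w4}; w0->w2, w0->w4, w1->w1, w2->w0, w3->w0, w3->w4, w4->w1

Frame correspondent (Sahlqvist): ∀x ∀y (Rxy → ∃z (Rxz ∧ Rzy)) — i.e. density.
F1: holds.
F2: holds.
F3: fails — Rw0w4 but no z with Rw0z and Rzw4.

F1, F2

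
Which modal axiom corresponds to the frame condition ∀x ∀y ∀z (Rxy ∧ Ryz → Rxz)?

□s → □□s

This is transitivity; the standard corresponding axiom is 4: □s → □□s.
Suppose □s→□□s is valid. Take Rxy, Ryz and set V(s)={w : Rxw}. Then □s at x, so □□s at x, so □s at y, so s at z, i.e. Rxz.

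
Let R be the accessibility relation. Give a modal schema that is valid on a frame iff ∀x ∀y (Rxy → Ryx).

The condition is symmetry. The B schema ψ → □◇ψ defines it.
Suppose ψ→□◇ψ is valid. Take Rxy and set V(ψ)={x}. Then ψ at x, so □◇ψ at x, so ◇ψ at y, so some z with Ryz has ψ; z=x, i.e. Ryx.

ψ → □◇ψ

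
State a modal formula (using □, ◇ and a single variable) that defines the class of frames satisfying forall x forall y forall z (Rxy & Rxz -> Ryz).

A defining formula is ◇ψ → □◇ψ (the 5 axiom).
Suppose ◇ψ→□◇ψ is valid. Take Rxy, Rxz and set V(ψ)={y}. Then ◇ψ at x, so □◇ψ at x, so ◇ψ at z, so some w with Rzw has ψ; w=y, i.e. Rzy. By symmetry of the argument, Ryz.

◇ψ → □◇ψ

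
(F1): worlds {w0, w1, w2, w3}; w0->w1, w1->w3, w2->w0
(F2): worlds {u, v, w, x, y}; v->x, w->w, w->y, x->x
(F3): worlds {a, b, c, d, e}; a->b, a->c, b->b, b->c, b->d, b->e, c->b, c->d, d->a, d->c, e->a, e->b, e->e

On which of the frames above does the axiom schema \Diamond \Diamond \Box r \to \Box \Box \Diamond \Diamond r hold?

(F3)

Frame correspondent (Sahlqvist): \forall x \forall y \forall z ((x R^2 y \wedge x R^2 z) \to \exists w (yRw \wedge z R^2 w)) — i.e. a generalized confluence (Geach) condition.
(F1): fails — w0R²w3, w0R²w3 but no w with w3Rw and w3R²w.
(F2): fails — wR²w, wR²y but no t with wRt and yR²t.
(F3): condition met.
Valid on: (F3).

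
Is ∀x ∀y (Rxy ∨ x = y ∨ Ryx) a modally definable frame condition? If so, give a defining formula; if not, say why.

Any modally definable frame class is closed under disjoint unions.
Take 2 disjoint single-world reflexive frames: each is trivially connected, but their disjoint union has 2 worlds with no edge between distinct components, so it is not connected.
So the class is not modally definable.

No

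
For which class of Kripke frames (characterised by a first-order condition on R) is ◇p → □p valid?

partial functionality

Suppose ◇p→□p is valid. Take Rxy, Rxz and set V(p)={y}. Then ◇p at x, so □p at x, so p at z, i.e. z=y.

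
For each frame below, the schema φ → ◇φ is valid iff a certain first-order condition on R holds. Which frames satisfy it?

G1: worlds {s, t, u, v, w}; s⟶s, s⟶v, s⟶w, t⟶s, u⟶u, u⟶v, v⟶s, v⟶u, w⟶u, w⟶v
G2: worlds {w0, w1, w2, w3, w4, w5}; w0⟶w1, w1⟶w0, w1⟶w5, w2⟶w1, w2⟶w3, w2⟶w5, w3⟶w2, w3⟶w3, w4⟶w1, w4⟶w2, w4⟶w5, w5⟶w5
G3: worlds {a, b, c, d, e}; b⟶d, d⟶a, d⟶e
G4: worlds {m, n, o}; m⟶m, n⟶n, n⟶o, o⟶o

G4

The schema corresponds to reflexivity: ∀x Rxx.
G1: fails — world t does not see itself.
G2: fails — world w0 does not see itself.
G3: fails — world a does not see itself.
G4: condition met.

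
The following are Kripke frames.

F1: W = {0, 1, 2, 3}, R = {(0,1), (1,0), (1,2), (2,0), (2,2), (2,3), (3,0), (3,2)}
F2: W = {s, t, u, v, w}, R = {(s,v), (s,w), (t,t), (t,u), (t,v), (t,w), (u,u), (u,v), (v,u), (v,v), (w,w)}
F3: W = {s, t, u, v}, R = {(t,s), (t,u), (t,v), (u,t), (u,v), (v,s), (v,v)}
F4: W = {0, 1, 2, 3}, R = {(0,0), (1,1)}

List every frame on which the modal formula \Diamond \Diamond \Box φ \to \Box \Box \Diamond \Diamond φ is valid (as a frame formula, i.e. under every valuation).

This is the axiom for a generalized confluence (Geach) condition; its first-order frame correspondent is \forall x \forall y \forall z ((x R^2 y \wedge x R^2 z) \to \exists w (yRw \wedge z R^2 w)).
F1: fails — 0R²0, 0R²0 but no w with 0Rw and 0R²w.
F2: fails — sR²u, sR²w but no w* with uRw* and wR²w*.
F3: fails — tR²s, tR²s but no w with sRw and sR²w.
F4: satisfies the condition.

F4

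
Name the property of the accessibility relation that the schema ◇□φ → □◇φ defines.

Suppose ◇□φ→□◇φ is valid. Take Rxy, Rxz and set V(φ)={w : Ryw}. Then □φ at y so ◇□φ at x, so □◇φ at x, so ◇φ at z, giving w with Rzw and Ryw.
The converse is a direct semantic check.
Frame condition: ∀x ∀y ∀z (Rxy ∧ Rxz → ∃w (Ryw ∧ Rzw)).

convergence: ∀x ∀y ∀z (Rxy ∧ Rxz → ∃w (Ryw ∧ Rzw))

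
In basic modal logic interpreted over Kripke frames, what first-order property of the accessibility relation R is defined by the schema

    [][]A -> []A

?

Suppose □□A→□A is valid. Take Rxy and set V(A)={w : xR²w}. Then □□A at x, so □A at x, so A at y, i.e. ∃z(Rxz∧Rzy).
Conversely, any frame satisfying forall x forall y (Rxy -> exists z (Rxz & Rzy)) validates the schema.
Frame condition: forall x forall y (Rxy -> exists z (Rxz & Rzy)).

density: forall x forall y (Rxy -> exists z (Rxz & Rzy))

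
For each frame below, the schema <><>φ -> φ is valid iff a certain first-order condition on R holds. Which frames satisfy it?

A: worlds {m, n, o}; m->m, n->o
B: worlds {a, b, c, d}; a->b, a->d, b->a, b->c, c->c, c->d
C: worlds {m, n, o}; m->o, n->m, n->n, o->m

Frame correspondent (Sahlqvist): forall x forall y (x R^2 y -> exists w (y = w & x = w)) — i.e. a generalized confluence (Geach) condition.
A: satisfies the condition.
B: fails — aR²c but c ≠ a.
C: fails — nR²m but m ≠ n.

A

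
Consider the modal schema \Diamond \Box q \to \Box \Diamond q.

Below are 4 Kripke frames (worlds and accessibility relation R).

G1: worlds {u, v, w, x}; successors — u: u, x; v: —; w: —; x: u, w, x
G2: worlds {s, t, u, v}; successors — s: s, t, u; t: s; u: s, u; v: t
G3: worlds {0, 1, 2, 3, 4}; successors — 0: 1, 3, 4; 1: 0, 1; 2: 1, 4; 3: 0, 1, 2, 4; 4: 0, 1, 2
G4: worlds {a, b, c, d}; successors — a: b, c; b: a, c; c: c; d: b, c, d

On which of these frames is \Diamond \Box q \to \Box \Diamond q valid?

The schema corresponds to convergence: \forall x \forall y \forall z (Rxy \wedge Rxz \to \exists w (Ryw \wedge Rzw)).
G1: fails — Rxw and Rxw but w and w have no common successor.
G2: holds.
G3: holds.
G4: holds.
Valid on: G2, G3, G4.

G2, G3, G4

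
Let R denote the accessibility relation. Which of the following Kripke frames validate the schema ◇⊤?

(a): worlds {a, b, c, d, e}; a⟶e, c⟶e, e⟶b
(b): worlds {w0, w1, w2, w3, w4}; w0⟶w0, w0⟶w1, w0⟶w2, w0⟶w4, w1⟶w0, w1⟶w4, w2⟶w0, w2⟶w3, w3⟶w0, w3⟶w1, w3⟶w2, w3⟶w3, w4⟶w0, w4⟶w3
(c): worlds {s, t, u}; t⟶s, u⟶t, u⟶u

The schema corresponds to seriality: ∀x ∃y Rxy.
(a): fails — world b has no successor.
(b): ✓.
(c): fails — world s has no successor.

(b)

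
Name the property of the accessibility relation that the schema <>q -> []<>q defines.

Suppose ◇q→□◇q is valid. Take Rxy, Rxz and set V(q)={y}. Then ◇q at x, so □◇q at x, so ◇q at z, so some w with Rzw has q; w=y, i.e. Rzy. By symmetry of the argument, Ryz.

the Euclidean property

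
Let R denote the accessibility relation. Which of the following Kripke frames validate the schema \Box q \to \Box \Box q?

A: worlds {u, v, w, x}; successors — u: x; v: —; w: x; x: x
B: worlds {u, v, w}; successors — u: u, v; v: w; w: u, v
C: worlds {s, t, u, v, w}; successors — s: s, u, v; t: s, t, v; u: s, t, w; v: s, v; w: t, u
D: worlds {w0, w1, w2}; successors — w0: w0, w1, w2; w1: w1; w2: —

This is the axiom for transitivity; its first-order frame correspondent is \forall x \forall y \forall z (Rxy \wedge Ryz \to Rxz).
A: ✓.
B: fails — Ruv and Rvw but not Ruw.
C: fails — Rwt and Rtv but not Rwv.
D: ✓.

A, D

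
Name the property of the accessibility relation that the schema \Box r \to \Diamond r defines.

Seriality

This schema is the D axiom.
It corresponds to seriality: \forall x \exists y Rxy.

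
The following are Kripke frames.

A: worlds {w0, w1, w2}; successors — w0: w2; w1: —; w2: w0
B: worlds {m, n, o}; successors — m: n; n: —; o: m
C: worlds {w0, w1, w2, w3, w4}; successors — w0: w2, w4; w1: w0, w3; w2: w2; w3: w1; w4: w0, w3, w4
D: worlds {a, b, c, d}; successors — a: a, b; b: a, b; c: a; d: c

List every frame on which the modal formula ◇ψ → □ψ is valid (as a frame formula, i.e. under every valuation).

A, B

The schema corresponds to partial functionality: ∀x ∀y ∀z (Rxy ∧ Rxz → y = z).
A: satisfies the condition.
B: satisfies the condition.
C: fails — w0 sees both w2 and w4.
D: fails — a sees both a and b.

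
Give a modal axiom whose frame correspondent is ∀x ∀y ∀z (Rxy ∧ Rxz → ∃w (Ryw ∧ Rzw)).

◇□s → □◇s

The condition is convergence. The .2 schema ◇□s → □◇s defines it.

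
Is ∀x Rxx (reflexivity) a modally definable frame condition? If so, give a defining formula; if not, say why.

Yes: it is reflexivity, defined by the T schema □p → p.

Yes — defined by □p → p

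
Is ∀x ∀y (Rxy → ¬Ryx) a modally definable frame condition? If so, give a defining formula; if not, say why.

Modal frame validity is preserved under surjective bounded morphisms.
The 5-cycle (worlds s,t,u,v,w with s→t→u→v→w→s) is asymmetric. Mapping every world to a single reflexive point • is a surjective bounded morphism, and the reflexive point is not asymmetric (R•• but asymmetry requires ¬R••).
So no modal formula (or set of formulas) defines exactly the asymmetric frames.

Not modally definable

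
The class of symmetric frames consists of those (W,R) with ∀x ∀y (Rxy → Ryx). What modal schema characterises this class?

q → □◇q

The condition is symmetry. The B schema q → □◇q defines it.
Suppose q→□◇q is valid. Take Rxy and set V(q)={x}. Then q at x, so □◇q at x, so ◇q at y, so some z with Ryz has q; z=x, i.e. Ryx.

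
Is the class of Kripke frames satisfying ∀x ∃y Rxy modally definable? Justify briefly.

Definable; □p → ◇p defines it

This is a Sahlqvist condition; the D axiom □p → ◇p defines it.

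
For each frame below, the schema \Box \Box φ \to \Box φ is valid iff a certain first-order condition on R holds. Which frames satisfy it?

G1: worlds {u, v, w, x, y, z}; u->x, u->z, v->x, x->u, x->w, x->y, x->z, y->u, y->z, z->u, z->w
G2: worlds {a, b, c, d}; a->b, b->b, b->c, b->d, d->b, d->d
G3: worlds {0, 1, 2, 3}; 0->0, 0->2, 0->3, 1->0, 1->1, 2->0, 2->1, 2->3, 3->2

G2

This is the axiom for density; its first-order frame correspondent is \forall x \forall y (Rxy \to \exists z (Rxz \wedge Rzy)).
G1: fails — Rzw but no t with Rzt and Rtw.
G2: condition met.
G3: fails — R32 but no z with R3z and Rz2.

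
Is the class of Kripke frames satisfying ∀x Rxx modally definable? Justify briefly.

This is a Sahlqvist condition; the T axiom □p → p defines it.

Yes — defined by □p → p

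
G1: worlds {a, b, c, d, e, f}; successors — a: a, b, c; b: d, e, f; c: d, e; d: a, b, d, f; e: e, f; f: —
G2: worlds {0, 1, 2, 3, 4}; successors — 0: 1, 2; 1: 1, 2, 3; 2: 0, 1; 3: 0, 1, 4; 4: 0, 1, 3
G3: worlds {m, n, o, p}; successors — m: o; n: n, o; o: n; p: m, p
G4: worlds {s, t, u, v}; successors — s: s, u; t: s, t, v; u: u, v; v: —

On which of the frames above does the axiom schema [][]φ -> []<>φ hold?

G2, G3

Frame correspondent (Sahlqvist): forall x forall z (xRz -> exists w (x R^2 w & zRw)) — i.e. a generalized confluence (Geach) condition.
G1: fails — bRf but no w with bR²w and fRw.
G2: satisfies the condition.
G3: satisfies the condition.
G4: fails — tRv but no w with tR²w and vRw.
Valid on: G2, G3.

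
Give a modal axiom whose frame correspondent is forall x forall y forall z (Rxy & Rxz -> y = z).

◇s → □s

A defining formula is ◇s → □s (the CD axiom).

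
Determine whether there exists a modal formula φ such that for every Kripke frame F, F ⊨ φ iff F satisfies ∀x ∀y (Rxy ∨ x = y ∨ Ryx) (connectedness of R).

Modal frame validity is preserved under disjoint unions.
Take 4 disjoint single-world reflexive frames: each is trivially connected, but their disjoint union has 4 worlds with no edge between distinct components, so it is not connected.
So the class is not modally definable.

No — not modally definable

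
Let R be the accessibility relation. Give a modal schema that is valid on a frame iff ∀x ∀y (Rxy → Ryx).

s → □◇s

A defining formula is s → □◇s (the B axiom).
Suppose s→□◇s is valid. Take Rxy and set V(s)={x}. Then s at x, so □◇s at x, so ◇s at y, so some z with Ryz has s; z=x, i.e. Ryx.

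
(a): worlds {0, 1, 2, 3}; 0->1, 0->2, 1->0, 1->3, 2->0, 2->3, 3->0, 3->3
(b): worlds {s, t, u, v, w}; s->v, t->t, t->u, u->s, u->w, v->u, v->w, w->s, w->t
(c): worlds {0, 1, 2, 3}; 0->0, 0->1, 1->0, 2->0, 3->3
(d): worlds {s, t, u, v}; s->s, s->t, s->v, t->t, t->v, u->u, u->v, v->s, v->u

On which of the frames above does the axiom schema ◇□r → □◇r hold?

This is the axiom for convergence; its first-order frame correspondent is ∀x ∀y ∀z (Rxy ∧ Rxz → ∃w (Ryw ∧ Rzw)).
(a): fails — R10 and R13 but 0 and 3 have no common successor.
(b): fails — Rtt and Rtu but t and u have no common successor.
(c): holds.
(d): fails — Rsv and Rst but v and t have no common successor.
Valid on: (c).

(c)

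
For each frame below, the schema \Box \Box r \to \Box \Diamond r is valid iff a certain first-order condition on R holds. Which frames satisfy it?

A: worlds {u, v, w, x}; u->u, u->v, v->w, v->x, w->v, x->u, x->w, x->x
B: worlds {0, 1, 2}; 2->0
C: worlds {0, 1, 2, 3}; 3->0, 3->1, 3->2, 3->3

This is the axiom for a generalized confluence (Geach) condition; its first-order frame correspondent is \forall x \forall z (xRz \to \exists w (x R^2 w \wedge zRw)).
A: ✓.
B: fails — 2R0 but no w with 2R²w and 0Rw.
C: fails — 3R0 but no w with 3R²w and 0Rw.

A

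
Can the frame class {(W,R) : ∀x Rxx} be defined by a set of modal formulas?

The condition is reflexivity. A defining modal formula is □p → p.
Suppose □p→p is valid. At any x set V(p)={w : Rxw}. Then □p holds at x, so p holds at x, i.e. Rxx.

Definable; □p → p defines it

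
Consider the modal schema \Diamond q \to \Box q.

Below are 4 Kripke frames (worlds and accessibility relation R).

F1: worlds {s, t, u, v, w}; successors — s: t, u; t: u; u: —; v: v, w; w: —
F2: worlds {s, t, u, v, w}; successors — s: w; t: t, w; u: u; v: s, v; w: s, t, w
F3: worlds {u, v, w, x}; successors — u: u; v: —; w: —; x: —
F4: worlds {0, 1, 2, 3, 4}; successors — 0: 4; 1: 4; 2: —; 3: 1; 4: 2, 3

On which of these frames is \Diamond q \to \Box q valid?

Frame correspondent (Sahlqvist): \forall x \forall y \forall z (Rxy \wedge Rxz \to y = z) — i.e. partial functionality.
F1: fails — s sees both t and u.
F2: fails — t sees both t and w.
F3: satisfies the condition.
F4: fails — 4 sees both 2 and 3.
Valid on: F3.

F3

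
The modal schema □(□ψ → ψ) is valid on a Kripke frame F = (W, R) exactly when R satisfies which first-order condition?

shift-reflexivity: ∀x ∀y (Rxy → Ryy)

This schema is the T□ axiom.
Its frame correspondent is shift-reflexivity — ∀x ∀y (Rxy → Ryy).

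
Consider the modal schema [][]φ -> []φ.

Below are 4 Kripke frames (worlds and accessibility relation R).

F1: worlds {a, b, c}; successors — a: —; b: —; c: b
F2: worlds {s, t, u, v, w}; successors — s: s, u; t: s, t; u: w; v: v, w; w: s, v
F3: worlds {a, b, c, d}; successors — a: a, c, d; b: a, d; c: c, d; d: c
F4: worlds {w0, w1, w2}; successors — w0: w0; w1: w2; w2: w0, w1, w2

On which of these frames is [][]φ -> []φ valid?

The schema corresponds to density: forall x forall y (Rxy -> exists z (Rxz & Rzy)).
F1: fails — Rcb but no z with Rcz and Rzb.
F2: fails — Ruw but no z with Ruz and Rzw.
F3: condition met.
F4: condition met.

F3, F4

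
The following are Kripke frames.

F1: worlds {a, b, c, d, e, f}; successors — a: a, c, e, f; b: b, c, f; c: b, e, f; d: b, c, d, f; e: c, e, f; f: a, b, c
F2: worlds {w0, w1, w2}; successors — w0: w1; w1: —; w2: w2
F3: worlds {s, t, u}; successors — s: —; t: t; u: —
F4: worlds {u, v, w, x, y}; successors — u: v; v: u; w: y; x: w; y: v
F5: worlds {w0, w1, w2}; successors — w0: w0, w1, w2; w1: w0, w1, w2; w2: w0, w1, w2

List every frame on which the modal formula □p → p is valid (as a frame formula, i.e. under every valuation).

This is the axiom for reflexivity; its first-order frame correspondent is ∀x Rxx.
F1: fails — world c does not see itself.
F2: fails — world w0 does not see itself.
F3: fails — world s does not see itself.
F4: fails — world u does not see itself.
F5: ✓.

F5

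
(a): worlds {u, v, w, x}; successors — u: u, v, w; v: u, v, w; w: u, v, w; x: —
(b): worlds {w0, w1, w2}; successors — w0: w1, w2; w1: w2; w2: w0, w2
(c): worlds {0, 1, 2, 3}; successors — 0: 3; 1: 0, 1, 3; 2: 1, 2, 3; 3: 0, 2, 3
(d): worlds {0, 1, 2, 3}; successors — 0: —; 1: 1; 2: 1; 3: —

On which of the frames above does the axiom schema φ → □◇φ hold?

The schema corresponds to symmetry: ∀x ∀y (Rxy → Ryx).
(a): satisfies the condition.
(b): fails — Rw1w2 but not Rw2w1.
(c): fails — R10 but not R01.
(d): fails — R21 but not R12.
Valid on: (a).

(a)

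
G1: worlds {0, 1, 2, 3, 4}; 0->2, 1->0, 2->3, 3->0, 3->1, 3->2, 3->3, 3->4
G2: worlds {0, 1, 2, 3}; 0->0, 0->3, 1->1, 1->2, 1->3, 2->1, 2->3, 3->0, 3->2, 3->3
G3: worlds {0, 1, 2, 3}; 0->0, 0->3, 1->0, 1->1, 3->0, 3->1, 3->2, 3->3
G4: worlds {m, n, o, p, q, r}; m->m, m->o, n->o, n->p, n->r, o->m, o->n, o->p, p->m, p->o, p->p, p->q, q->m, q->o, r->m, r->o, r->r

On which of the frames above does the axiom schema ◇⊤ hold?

This is the axiom for seriality; its first-order frame correspondent is ∀x ∃y Rxy.
G1: fails — world 4 has no successor.
G2: ✓.
G3: fails — world 2 has no successor.
G4: ✓.
Valid on: G2, G4.

G2, G4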